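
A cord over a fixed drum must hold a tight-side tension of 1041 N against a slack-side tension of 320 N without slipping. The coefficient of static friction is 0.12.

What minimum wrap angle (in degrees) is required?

β_min ≈ 563°

T₂/T₁ = e^{μβ} → β = ln(T₂/T₁)/μ.
β = ln(1041/320)/0.12 = 1.18/0.12 = 9.83 rad.
In degrees: β = 9.83 × 180/π = 563°.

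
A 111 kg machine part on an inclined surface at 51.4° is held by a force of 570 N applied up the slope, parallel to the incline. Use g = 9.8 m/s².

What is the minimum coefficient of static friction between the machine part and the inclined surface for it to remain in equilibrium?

μ_s,min ≈ 0.413

N = m g cos θ = 678.7 N.
Friction must make up the shortfall along the incline: f = m g sin θ − P = 850.1 − 570 = 280.1 N.
At the threshold f = μ_s N, so μ_s,min = 280.1/678.7 = 0.413.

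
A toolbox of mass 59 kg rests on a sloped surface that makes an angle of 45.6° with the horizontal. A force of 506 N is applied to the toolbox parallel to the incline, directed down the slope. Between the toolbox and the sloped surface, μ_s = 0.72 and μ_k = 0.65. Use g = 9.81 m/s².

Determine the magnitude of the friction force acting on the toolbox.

Perpendicular to the surface, N = m g cos θ = 59·9.81·cos 45.6° = 405 N.
For equilibrium along the incline the friction force must supply f = m g sin θ + P = 413.5 + 506 = 919.5 N (positive meaning up-slope).
Static friction can supply at most μ_s N = 291.6 N.
|919.5| exceeds 291.6 N, so the toolbox slips down-slope; friction is kinetic, f = μ_k N = 0.65×405 = 263 N.

f ≈ 263 N (up the incline)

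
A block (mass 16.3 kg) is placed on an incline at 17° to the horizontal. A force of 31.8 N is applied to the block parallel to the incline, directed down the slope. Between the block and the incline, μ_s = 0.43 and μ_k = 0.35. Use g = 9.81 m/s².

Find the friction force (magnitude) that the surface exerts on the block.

f ≈ 53.5 N (up the incline)

The normal reaction is N = m g cos θ = 152.9 N.
The friction needed for equilibrium is m g sin θ + P = 46.75 + 31.8 = 78.55 N, measured positive up-slope.
Maximum static friction available: μ_s N = 0.43 × 152.9 = 65.75 N.
|78.55| exceeds 65.75 N, so the block slips down-slope; friction is kinetic, f = μ_k N = 0.35×152.9 = 53.5 N.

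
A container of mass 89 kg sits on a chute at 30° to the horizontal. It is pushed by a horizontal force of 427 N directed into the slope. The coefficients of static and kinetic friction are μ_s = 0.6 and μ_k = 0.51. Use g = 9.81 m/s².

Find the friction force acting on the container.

f ≈ 66.8 N (up the incline)

Resolve perpendicular to the incline: N = m g cos θ + P sin θ = 89×9.81×cos 30° + 427×sin 30° = 969.6 N.
Parallel to the incline: P cos θ − m g sin θ = 369.8 − 436.5 = -66.75 N; the friction needed to balance this is 66.75 N acting up the slope.
The limit of static friction is μ_s N = 581.8 N.
|f_req| = 66.75 ≤ 581.8 N → the container is in equilibrium; friction equals the required value.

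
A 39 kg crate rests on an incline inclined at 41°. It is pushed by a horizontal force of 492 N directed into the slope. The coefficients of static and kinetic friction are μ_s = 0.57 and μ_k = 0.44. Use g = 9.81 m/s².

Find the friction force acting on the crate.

f ≈ 120 N (down the incline)

Resolve perpendicular to the incline: N = m g cos θ + P sin θ = 39×9.81×cos 41° + 492×sin 41° = 611.5 N.
Along the incline, the net driving force (taking up-slope positive) is P cos θ − m g sin θ = 371.3 − 251 = 120.3 N, so equilibrium requires friction f = -120.3 N (down-slope).
Maximum static friction: μ_s N = 0.57 × 611.5 = 348.6 N.
Since 120.3 N is within the 348.6 N limit, the crate stays put and friction is exactly 120 N.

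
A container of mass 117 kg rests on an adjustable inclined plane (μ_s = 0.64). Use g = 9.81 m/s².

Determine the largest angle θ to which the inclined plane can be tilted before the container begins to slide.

At the slip threshold, m g sin θ = μ_s · m g cos θ, so tan θ = μ_s.
θ_max = arctan(0.64) = 32.6°.

θ_max ≈ 32.6°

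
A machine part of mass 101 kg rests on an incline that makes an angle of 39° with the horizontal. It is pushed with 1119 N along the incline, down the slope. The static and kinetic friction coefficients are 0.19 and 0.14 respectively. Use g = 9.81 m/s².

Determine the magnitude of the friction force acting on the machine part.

f ≈ 108 N (up the incline)

Normal force: N = m g cos θ = 101 × 9.81 × cos 39° = 770 N.
Parallel to the incline, ΣF = 0 gives f = m g sin θ + P = 623.5 + 1119 = 1743 N (up-slope positive).
Static friction can supply at most μ_s N = 146.3 N.
Since |1743| > 146.3 N, static friction cannot hold it; the machine part slides down the incline and kinetic friction applies: f = μ_k N = 0.14 × 770 = 108 N.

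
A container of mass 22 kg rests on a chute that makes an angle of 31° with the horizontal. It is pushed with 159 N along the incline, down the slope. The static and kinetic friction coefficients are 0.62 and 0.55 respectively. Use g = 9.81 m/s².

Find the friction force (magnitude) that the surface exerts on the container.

f ≈ 102 N (up the incline)

Perpendicular to the surface, N = m g cos θ = 22·9.81·cos 31° = 185 N.
Parallel to the incline, ΣF = 0 gives f = m g sin θ + P = 111.2 + 159 = 270.2 N (up-slope positive).
Static friction can supply at most μ_s N = 114.7 N.
|270.2| exceeds 114.7 N, so the container slips down-slope; friction is kinetic, f = μ_k N = 0.55×185 = 102 N.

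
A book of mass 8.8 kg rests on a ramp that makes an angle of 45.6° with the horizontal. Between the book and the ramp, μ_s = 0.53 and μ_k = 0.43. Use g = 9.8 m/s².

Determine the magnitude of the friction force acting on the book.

f ≈ 25.9 N (up the incline)

Normal force: N = m g cos θ = 8.8 × 9.8 × cos 45.6° = 60.34 N.
Along the slope the weight component is m g sin θ = 61.62 N; friction must supply exactly this, acting up-slope.
Maximum static friction available: μ_s N = 0.53 × 60.34 = 31.98 N.
|61.62| exceeds 31.98 N, so the book slips down-slope; friction is kinetic, f = μ_k N = 0.43×60.34 = 25.9 N.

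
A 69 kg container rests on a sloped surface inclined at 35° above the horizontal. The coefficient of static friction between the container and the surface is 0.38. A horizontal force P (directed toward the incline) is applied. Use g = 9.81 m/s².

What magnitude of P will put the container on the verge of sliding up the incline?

P ≈ 996 N

At impending motion up the slope, friction acts down-slope at its limit: f = μ_s N.
Perpendicular to the incline: N = m g cos θ + P sin θ.
Along the incline: P cos θ = m g sin θ + μ_s N = m g sin θ + μ_s (m g cos θ + P sin θ).
Solving, P (cos θ − μ_s sin θ) = m g (sin θ + μ_s cos θ), so P = 69×9.81×(sin 35° + 0.38 cos 35°)/(cos 35° − 0.38 sin 35°) = 677×0.8849/0.6012 = 996 N.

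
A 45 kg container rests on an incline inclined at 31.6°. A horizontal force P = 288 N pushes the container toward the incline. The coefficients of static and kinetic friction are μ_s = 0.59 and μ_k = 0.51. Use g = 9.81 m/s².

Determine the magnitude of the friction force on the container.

f ≈ 14 N (down the incline)

Normal direction: N = m g cos θ + P sin θ = 526.9 N.
Parallel to the incline: P cos θ − m g sin θ = 245.3 − 231.3 = 13.98 N; the friction needed to balance this is 13.98 N acting down the slope.
Maximum static friction: μ_s N = 0.59 × 526.9 = 310.9 N.
|f_req| = 13.98 ≤ 310.9 N → the container is in equilibrium; friction equals the required value.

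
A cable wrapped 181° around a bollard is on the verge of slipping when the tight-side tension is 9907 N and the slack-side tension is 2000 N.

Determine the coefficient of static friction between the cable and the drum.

μ ≈ 0.507

T₂/T₁ = e^{μβ} → μ = ln(T₂/T₁)/β.
β = 181° = 3.159 rad.
μ = ln(9907/2000)/3.159 = ln(4.954)/3.159 = 0.507.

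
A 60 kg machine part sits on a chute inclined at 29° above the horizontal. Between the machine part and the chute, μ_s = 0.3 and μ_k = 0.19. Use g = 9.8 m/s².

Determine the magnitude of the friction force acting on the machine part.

f ≈ 97.7 N (up the incline)

Normal force: N = m g cos θ = 60 × 9.8 × cos 29° = 514.3 N.
For equilibrium along the incline, friction must balance the weight component: f = m g sin θ = 285.1 N up the slope.
The static-friction ceiling is μ_s N = 0.3 × 514.3 = 154.3 N.
Since |285.1| > 154.3 N, static friction cannot hold it; the machine part slides down the incline and kinetic friction applies: f = μ_k N = 0.19 × 514.3 = 97.7 N.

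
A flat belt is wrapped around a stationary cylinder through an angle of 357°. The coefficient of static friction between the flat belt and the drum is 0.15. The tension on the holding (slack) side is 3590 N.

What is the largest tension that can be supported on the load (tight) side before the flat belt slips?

T_max ≈ 9140 N

At impending slip the capstan equation gives T₂/T₁ = e^{μβ} with β in radians.
β = 357° × π/180 = 6.231 rad.
e^{μβ} = e^{0.15×6.231} = 2.546.
T₂ = T₁ · e^{μβ} = 3590 × 2.546 = 9140 N.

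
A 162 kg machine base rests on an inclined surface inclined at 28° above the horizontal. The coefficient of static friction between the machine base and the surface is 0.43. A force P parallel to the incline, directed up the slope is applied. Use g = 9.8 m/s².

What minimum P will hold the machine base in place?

The machine base tends to slide down (tan θ > μ_s), so at the point of impending slip friction acts up-slope at its limit: f = μ_s N.
P is parallel to the surface, so N = m g cos θ = 1400 N.
Along the incline: P + μ_s N = m g sin θ, so P = 745 − 0.43×1400 = 143 N.

P_min ≈ 143 N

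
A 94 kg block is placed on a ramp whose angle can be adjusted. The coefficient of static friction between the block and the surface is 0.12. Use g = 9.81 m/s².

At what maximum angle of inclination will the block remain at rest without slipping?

θ_max ≈ 6.84°

At the slip threshold, m g sin θ = μ_s · m g cos θ, so tan θ = μ_s.
θ_max = arctan(0.12) = 6.84°.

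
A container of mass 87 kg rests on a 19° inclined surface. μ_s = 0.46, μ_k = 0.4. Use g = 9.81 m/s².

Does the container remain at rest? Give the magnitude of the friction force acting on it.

f ≈ 278 N

N = m g cos θ = 807 N.
Down-slope weight component: m g sin θ = 278 N.
μ_s N = 371 N.
278 ≤ 371 N, so it stays put; friction = 278 N.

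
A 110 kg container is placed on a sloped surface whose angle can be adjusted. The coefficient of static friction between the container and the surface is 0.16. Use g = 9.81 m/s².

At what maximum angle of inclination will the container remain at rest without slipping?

θ_max ≈ 9.09°

At the slip threshold, m g sin θ = μ_s · m g cos θ, so tan θ = μ_s.
θ_max = arctan(0.16) = 9.09°.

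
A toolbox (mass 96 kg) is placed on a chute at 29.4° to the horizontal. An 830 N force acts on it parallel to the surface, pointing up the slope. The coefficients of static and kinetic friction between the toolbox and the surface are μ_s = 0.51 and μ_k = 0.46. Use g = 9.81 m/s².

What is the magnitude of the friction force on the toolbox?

f ≈ 368 N (down the incline)

Perpendicular to the surface, N = m g cos θ = 96·9.81·cos 29.4° = 820.5 N.
The friction needed for equilibrium is m g sin θ − P = 462.3 − 830 = -367.7 N, measured positive up-slope.
Static friction can supply at most μ_s N = 418.4 N.
Since |-367.7| ≤ 418.4 N, no slip — friction simply equals what equilibrium demands.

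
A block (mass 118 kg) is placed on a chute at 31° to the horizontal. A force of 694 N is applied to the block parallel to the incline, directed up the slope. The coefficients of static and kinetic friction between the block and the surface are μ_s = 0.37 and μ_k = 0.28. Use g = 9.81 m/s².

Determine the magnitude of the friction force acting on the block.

f ≈ 97.8 N (down the incline)

Normal force: N = m g cos θ = 118 × 9.81 × cos 31° = 992.2 N.
Parallel to the incline, ΣF = 0 gives f = m g sin θ − P = 596.2 − 694 = -97.8 N (up-slope positive).
Static friction can supply at most μ_s N = 367.1 N.
Since |-97.8| ≤ 367.1 N, static friction is sufficient; f equals the required value, not μ_s N.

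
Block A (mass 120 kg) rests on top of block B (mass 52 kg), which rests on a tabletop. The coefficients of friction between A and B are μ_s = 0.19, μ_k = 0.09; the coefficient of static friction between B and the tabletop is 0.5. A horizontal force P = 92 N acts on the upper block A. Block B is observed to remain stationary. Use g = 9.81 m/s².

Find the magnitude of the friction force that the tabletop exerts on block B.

f ≈ 92 N

Normal force at the A–B interface: N₁ = m_A g = 1177 N.
Maximum static friction on A from B: μ_s N₁ = 0.19×1177 = 223.7 N.
Since P = 92 N ≤ 223.7 N, A does not slip on B; friction on A equals P = 92 N.
B experiences an equal 92 N forward from A (third law). B is in equilibrium, so the floor supplies f₂ = 92 N of static friction (limit μ_s(m_A+m_B)g = 843.7 N, not exceeded).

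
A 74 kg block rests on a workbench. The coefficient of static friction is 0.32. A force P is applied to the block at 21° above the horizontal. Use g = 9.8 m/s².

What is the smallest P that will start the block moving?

N = m g − P sin α (the pull lifts the block).
At impending slip, P cos α = μ_s N = μ_s (m g − P sin α).
Solving: P (cos α + μ_s sin α) = μ_s m g → P = 0.32×725/(cos 21° + 0.32 sin 21°) = 232/1.048 = 221 N.

P ≈ 221 N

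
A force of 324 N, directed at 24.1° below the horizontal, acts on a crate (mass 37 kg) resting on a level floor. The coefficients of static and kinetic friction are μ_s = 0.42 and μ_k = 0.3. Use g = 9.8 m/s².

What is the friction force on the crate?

f ≈ 148 N

Vertical equilibrium gives N = m g + P sin α = 494.9 N.
Horizontally, friction must balance P cos α = 295.8 N.
The static-friction limit is μ_s N = 207.9 N.
The required friction exceeds μ_s N, so the crate moves and f = μ_k N = 148 N.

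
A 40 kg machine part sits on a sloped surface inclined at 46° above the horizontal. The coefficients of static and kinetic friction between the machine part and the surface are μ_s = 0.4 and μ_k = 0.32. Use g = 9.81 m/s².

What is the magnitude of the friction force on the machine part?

The normal reaction is N = m g cos θ = 272.6 N.
Along the slope the weight component is m g sin θ = 282.3 N; friction must supply exactly this, acting up-slope.
Static friction can supply at most μ_s N = 109 N.
|282.3| exceeds 109 N, so the machine part slips down-slope; friction is kinetic, f = μ_k N = 0.32×272.6 = 87.2 N.

f ≈ 87.2 N (up the incline)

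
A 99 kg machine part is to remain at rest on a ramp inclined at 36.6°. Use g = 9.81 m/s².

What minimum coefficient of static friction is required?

At the slip threshold m g sin θ = μ_s m g cos θ, so μ_s,min = tan θ.
μ_s,min = tan 36.6° = 0.743.

μ_s,min ≈ 0.743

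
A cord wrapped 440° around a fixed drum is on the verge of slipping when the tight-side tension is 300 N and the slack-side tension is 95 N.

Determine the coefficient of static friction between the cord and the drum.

T₂/T₁ = e^{μβ} → μ = ln(T₂/T₁)/β.
β = 440° = 7.679 rad.
μ = ln(300/95)/7.679 = ln(3.158)/7.679 = 0.15.

μ ≈ 0.15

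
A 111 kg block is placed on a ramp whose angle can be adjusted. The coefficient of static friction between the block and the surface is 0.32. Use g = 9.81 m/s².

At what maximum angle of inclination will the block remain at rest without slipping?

θ_max ≈ 17.7°

At the slip threshold, m g sin θ = μ_s · m g cos θ, so tan θ = μ_s.
θ_max = arctan(0.32) = 17.7°.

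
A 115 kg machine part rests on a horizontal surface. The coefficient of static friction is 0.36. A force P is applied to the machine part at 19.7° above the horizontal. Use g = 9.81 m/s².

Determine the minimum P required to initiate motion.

N = m g − P sin α (the pull lifts the machine part).
At impending slip, P cos α = μ_s N = μ_s (m g − P sin α).
Solving: P (cos α + μ_s sin α) = μ_s m g → P = 0.36×1130/(cos 19.7° + 0.36 sin 19.7°) = 406/1.063 = 382 N.

P ≈ 382 N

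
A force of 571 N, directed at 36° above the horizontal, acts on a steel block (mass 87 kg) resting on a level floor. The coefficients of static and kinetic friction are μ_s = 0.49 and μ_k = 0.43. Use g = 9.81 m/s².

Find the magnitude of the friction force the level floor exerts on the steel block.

f ≈ 223 N

N = m g − P sin α = 853.5 − 571×sin 36° = 517.8 N.
Horizontally, friction must balance P cos α = 461.9 N.
The static-friction limit is μ_s N = 253.7 N.
The required friction exceeds μ_s N, so the steel block moves and f = μ_k N = 223 N.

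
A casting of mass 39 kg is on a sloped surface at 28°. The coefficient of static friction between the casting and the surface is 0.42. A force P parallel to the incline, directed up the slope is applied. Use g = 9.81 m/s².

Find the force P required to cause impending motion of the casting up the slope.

P ≈ 321 N

At impending motion up the slope, friction acts down-slope at its limit: f = μ_s N.
P is parallel to the surface, so N = m g cos θ = 338 N.
Along the incline: P = m g sin θ + μ_s N = 180 + 0.42×338 = 321 N.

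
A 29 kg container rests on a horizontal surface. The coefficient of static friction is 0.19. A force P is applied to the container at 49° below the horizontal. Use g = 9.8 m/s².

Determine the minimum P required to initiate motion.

N = m g + P sin α (the push presses the container into the horizontal surface).
At impending slip, P cos α = μ_s N = μ_s (m g + P sin α).
Solving: P (cos α − μ_s sin α) = μ_s m g → P = 0.19×284/(cos 49° − 0.19 sin 49°) = 54/0.5127 = 105 N.

P ≈ 105 N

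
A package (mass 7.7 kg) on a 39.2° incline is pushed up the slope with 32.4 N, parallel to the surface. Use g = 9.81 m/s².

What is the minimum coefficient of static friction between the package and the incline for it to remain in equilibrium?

μ_s,min ≈ 0.262

N = m g cos θ = 58.54 N.
Friction must make up the shortfall along the incline: f = m g sin θ − P = 47.74 − 32.4 = 15.34 N.
At the threshold f = μ_s N, so μ_s,min = 15.34/58.54 = 0.262.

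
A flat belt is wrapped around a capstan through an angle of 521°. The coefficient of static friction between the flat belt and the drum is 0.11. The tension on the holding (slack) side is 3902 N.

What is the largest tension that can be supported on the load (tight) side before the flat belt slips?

T_max ≈ 10600 N

At impending slip the capstan equation gives T₂/T₁ = e^{μβ} with β in radians.
β = 521° × π/180 = 9.093 rad.
e^{μβ} = e^{0.11×9.093} = 2.719.
T₂ = T₁ · e^{μβ} = 3902 × 2.719 = 10600 N.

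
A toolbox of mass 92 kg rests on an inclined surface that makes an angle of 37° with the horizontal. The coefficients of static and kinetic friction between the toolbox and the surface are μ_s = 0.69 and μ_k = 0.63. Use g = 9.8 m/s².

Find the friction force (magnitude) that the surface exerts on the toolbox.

f ≈ 454 N (up the incline)

The normal reaction is N = m g cos θ = 720 N.
For equilibrium along the incline, friction must balance the weight component: f = m g sin θ = 542.6 N up the slope.
Static friction can supply at most μ_s N = 496.8 N.
|542.6| exceeds 496.8 N, so the toolbox slips down-slope; friction is kinetic, f = μ_k N = 0.63×720 = 454 N.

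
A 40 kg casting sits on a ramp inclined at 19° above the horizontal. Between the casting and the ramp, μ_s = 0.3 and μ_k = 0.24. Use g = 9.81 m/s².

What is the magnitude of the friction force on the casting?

Perpendicular to the surface, N = m g cos θ = 40·9.81·cos 19° = 371 N.
Along the slope the weight component is m g sin θ = 127.8 N; friction must supply exactly this, acting up-slope.
The static-friction ceiling is μ_s N = 0.3 × 371 = 111.3 N.
|127.8| exceeds 111.3 N, so the casting slips down-slope; friction is kinetic, f = μ_k N = 0.24×371 = 89 N.

f ≈ 89 N (up the incline)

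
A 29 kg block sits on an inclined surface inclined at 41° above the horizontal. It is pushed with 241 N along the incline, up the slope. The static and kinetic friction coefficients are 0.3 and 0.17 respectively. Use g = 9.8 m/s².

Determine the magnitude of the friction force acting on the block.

The normal reaction is N = m g cos θ = 214.5 N.
Parallel to the incline, ΣF = 0 gives f = m g sin θ − P = 186.5 − 241 = -54.55 N (up-slope positive).
Static friction can supply at most μ_s N = 64.35 N.
Since |-54.55| ≤ 64.35 N, no slip — friction simply equals what equilibrium demands.

f ≈ 54.5 N (down the incline)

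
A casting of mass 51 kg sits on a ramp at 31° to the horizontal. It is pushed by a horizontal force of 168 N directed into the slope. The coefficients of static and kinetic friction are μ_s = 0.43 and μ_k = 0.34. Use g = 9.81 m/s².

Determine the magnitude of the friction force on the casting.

f ≈ 114 N (up the incline)

The horizontal push has a component P sin θ into the surface, so N = m g cos θ + P sin θ = 428.8 + 86.53 = 515.4 N.
Along the incline, the net driving force (taking up-slope positive) is P cos θ − m g sin θ = 144 − 257.7 = -113.7 N, so equilibrium requires friction f = 113.7 N (up-slope).
The limit of static friction is μ_s N = 221.6 N.
|f_req| = 113.7 ≤ 221.6 N → the casting is in equilibrium; friction equals the required value.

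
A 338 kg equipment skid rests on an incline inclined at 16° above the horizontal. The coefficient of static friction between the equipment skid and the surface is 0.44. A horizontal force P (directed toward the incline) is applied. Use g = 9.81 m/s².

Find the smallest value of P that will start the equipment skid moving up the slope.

P ≈ 2760 N

At impending motion up the slope, friction acts down-slope at its limit: f = μ_s N.
Perpendicular to the incline: N = m g cos θ + P sin θ.
Along the incline: P cos θ = m g sin θ + μ_s N = m g sin θ + μ_s (m g cos θ + P sin θ).
Solving, P (cos θ − μ_s sin θ) = m g (sin θ + μ_s cos θ), so P = 338×9.81×(sin 16° + 0.44 cos 16°)/(cos 16° − 0.44 sin 16°) = 3320×0.6986/0.84 = 2760 N.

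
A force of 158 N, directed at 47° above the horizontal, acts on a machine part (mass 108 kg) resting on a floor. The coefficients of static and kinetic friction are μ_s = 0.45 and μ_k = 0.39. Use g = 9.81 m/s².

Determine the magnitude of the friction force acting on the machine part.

f ≈ 108 N

N = m g − P sin α = 1059 − 158×sin 47° = 943.9 N.
Horizontally, friction must balance P cos α = 107.8 N.
The static-friction limit is μ_s N = 424.8 N.
107.8 ≤ 424.8 N → static; friction equals the required 108 N.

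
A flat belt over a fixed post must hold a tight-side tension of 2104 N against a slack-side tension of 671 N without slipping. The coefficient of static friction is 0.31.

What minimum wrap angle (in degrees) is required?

β_min ≈ 211°

T₂/T₁ = e^{μβ} → β = ln(T₂/T₁)/μ.
β = ln(2104/671)/0.31 = 1.143/0.31 = 3.687 rad.
In degrees: β = 3.687 × 180/π = 211°.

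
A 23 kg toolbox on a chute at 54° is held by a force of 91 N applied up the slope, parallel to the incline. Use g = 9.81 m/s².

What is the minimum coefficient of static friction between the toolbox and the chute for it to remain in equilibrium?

μ_s,min ≈ 0.69

N = m g cos θ = 132.6 N.
Friction must make up the shortfall along the incline: f = m g sin θ − P = 182.5 − 91 = 91.54 N.
At the threshold f = μ_s N, so μ_s,min = 91.54/132.6 = 0.69.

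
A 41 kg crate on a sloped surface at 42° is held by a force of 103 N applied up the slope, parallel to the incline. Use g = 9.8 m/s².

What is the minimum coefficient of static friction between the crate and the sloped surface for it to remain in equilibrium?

N = m g cos θ = 298.6 N.
Friction must make up the shortfall along the incline: f = m g sin θ − P = 268.9 − 103 = 165.9 N.
At the threshold f = μ_s N, so μ_s,min = 165.9/298.6 = 0.555.

μ_s,min ≈ 0.555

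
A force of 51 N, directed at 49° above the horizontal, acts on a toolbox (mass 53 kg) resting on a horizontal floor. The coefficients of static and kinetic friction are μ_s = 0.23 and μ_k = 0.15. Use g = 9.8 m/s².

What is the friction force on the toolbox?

N = m g − P sin α = 519.4 − 51×sin 49° = 480.9 N.
For equilibrium, f = P cos α = 51×cos 49° = 33.46 N.
μ_s N = 0.23 × 480.9 = 110.6 N.
Since 33.46 N does not exceed the limit, the toolbox stays at rest and f = 33.5 N.

f ≈ 33.5 N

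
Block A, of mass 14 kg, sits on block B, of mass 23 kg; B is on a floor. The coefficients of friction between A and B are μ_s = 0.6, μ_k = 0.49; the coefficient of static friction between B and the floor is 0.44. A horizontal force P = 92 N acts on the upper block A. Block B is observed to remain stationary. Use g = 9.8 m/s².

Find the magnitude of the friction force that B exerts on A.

f ≈ 67.2 N

Between the blocks, N₁ = m_A g = 137.2 N.
Maximum static friction on A from B: μ_s N₁ = 0.6×137.2 = 82.32 N.
P = 92 N exceeds that limit, so A slips over B and the interface friction becomes kinetic: f₁ = μ_k N₁ = 0.49×137.2 = 67.2 N.
By Newton's third law B feels 67.2 N forward from A. With B stationary, the floor's static friction on B balances it: f₂ = 67.2 N (well within μ_s(m_A+m_B)g = 159.5 N).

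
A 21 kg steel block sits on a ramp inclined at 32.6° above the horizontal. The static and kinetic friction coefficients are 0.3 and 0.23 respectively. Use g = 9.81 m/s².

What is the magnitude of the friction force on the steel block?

f ≈ 39.9 N (up the incline)

Normal force: N = m g cos θ = 21 × 9.81 × cos 32.6° = 173.6 N.
Along the slope the weight component is m g sin θ = 111 N; friction must supply exactly this, acting up-slope.
Static friction can supply at most μ_s N = 52.07 N.
Since |111| > 52.07 N, static friction cannot hold it; the steel block slides down the incline and kinetic friction applies: f = μ_k N = 0.23 × 173.6 = 39.9 N.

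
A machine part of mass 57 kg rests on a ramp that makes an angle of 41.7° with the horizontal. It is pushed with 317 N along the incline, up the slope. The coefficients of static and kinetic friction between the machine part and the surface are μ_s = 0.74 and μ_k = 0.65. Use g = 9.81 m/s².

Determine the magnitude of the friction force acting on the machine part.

f ≈ 55 N (up the incline)

Normal force: N = m g cos θ = 57 × 9.81 × cos 41.7° = 417.5 N.
For equilibrium along the incline the friction force must supply f = m g sin θ − P = 372 − 317 = 54.98 N (positive meaning up-slope).
The static-friction ceiling is μ_s N = 0.74 × 417.5 = 308.9 N.
Since |54.98| ≤ 308.9 N, static friction is sufficient; f equals the required value, not μ_s N.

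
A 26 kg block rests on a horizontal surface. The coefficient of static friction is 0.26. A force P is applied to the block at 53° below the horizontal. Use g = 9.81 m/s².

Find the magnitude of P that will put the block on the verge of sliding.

N = m g + P sin α (the push presses the block into the horizontal surface).
At impending slip, P cos α = μ_s N = μ_s (m g + P sin α).
Solving: P (cos α − μ_s sin α) = μ_s m g → P = 0.26×255/(cos 53° − 0.26 sin 53°) = 66.3/0.3942 = 168 N.

P ≈ 168 N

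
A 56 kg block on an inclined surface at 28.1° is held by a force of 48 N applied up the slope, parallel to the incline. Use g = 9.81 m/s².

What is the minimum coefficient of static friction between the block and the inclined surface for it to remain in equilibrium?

N = m g cos θ = 484.6 N.
Friction must make up the shortfall along the incline: f = m g sin θ − P = 258.8 − 48 = 210.8 N.
At the threshold f = μ_s N, so μ_s,min = 210.8/484.6 = 0.435.

μ_s,min ≈ 0.435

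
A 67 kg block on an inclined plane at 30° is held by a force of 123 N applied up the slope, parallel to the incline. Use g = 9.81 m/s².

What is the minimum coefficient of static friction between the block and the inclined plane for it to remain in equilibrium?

μ_s,min ≈ 0.361

N = m g cos θ = 569.2 N.
Friction must make up the shortfall along the incline: f = m g sin θ − P = 328.6 − 123 = 205.6 N.
At the threshold f = μ_s N, so μ_s,min = 205.6/569.2 = 0.361.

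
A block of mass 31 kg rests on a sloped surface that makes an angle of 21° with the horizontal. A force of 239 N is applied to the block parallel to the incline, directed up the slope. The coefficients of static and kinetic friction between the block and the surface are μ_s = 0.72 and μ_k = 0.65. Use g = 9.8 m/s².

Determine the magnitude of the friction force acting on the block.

Perpendicular to the surface, N = m g cos θ = 31·9.8·cos 21° = 283.6 N.
For equilibrium along the incline the friction force must supply f = m g sin θ − P = 108.9 − 239 = -130.1 N (positive meaning up-slope).
Maximum static friction available: μ_s N = 0.72 × 283.6 = 204.2 N.
Since |-130.1| ≤ 204.2 N, no slip — friction simply equals what equilibrium demands.

f ≈ 130 N (down the incline)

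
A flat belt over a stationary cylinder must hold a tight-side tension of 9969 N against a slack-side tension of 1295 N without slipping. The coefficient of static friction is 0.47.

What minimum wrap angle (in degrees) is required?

β_min ≈ 249°

T₂/T₁ = e^{μβ} → β = ln(T₂/T₁)/μ.
β = ln(9969/1295)/0.47 = 2.041/0.47 = 4.342 rad.
In degrees: β = 4.342 × 180/π = 249°.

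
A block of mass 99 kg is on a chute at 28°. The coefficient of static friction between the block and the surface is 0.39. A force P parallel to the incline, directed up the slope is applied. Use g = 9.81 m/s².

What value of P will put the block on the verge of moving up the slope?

At impending motion up the slope, friction acts down-slope at its limit: f = μ_s N.
P is parallel to the surface, so N = m g cos θ = 858 N.
Along the incline: P = m g sin θ + μ_s N = 456 + 0.39×858 = 790 N.

P ≈ 790 N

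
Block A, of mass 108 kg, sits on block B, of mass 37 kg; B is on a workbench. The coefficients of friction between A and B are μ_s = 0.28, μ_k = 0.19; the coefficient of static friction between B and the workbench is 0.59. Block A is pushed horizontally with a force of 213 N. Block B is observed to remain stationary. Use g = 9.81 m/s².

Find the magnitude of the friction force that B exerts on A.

f ≈ 213 N

The normal force B exerts on A is simply A's weight, N₁ = 1059 N.
So the A–B interface can sustain at most μ_s N₁ = 296.7 N of static friction.
P = 213 N is within that limit, so A and B move together (both at rest); the A–B friction is simply f₁ = P = 213 N.
B experiences an equal 213 N forward from A (third law). B is in equilibrium, so the floor supplies f₂ = 213 N of static friction (limit μ_s(m_A+m_B)g = 839.2 N, not exceeded).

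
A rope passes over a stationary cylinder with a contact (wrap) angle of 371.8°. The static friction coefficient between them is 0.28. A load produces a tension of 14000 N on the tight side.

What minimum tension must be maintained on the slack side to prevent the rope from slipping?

T_min ≈ 2280 N

Capstan equation at impending slip: T_tight/T_slack = e^{μβ}.
β = 371.8° = 6.489 rad; e^{μβ} = e^{0.28×6.489} = 6.153.
T_slack = T_tight / e^{μβ} = 14000 / 6.153 = 2280 N.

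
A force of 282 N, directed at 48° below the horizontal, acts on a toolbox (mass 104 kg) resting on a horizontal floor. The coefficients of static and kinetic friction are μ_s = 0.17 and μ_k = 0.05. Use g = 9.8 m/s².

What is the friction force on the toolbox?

N = m g + P sin α = 1019 + 282×sin 48° = 1229 N.
For equilibrium, f = P cos α = 282×cos 48° = 188.7 N.
The static-friction limit is μ_s N = 208.9 N.
Since 188.7 N does not exceed the limit, the toolbox stays at rest and f = 189 N.

f ≈ 189 N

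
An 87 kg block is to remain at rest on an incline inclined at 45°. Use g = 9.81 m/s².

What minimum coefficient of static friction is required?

μ_s,min ≈ 1

At the slip threshold m g sin θ = μ_s m g cos θ, so μ_s,min = tan θ.
μ_s,min = tan 45° = 1.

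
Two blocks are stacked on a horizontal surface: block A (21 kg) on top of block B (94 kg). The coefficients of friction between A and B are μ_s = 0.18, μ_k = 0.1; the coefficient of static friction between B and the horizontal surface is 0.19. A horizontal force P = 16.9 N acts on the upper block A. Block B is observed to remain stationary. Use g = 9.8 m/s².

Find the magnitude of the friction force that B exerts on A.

Normal force at the A–B interface: N₁ = m_A g = 205.8 N.
So the A–B interface can sustain at most μ_s N₁ = 37.04 N of static friction.
Since P = 16.9 N ≤ 37.04 N, A does not slip on B; friction on A equals P = 16.9 N.
By Newton's third law B feels 16.9 N forward from A. With B stationary, the floor's static friction on B balances it: f₂ = 16.9 N (well within μ_s(m_A+m_B)g = 214.1 N).

f ≈ 16.9 N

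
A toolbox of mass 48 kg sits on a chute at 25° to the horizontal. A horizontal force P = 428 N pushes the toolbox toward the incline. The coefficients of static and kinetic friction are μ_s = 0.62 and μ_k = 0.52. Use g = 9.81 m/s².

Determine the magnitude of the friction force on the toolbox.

Normal direction: N = m g cos θ + P sin θ = 607.6 N.
Parallel to the incline: P cos θ − m g sin θ = 387.9 − 199 = 188.9 N; the friction needed to balance this is 188.9 N acting down the slope.
Maximum static friction: μ_s N = 0.62 × 607.6 = 376.7 N.
|f_req| = 188.9 ≤ 376.7 N → the toolbox is in equilibrium; friction equals the required value.

f ≈ 189 N (down the incline)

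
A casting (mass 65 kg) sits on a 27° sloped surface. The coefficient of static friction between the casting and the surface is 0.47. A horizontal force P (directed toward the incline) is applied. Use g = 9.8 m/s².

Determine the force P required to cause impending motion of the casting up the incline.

At impending motion up the slope, friction acts down-slope at its limit: f = μ_s N.
Perpendicular to the incline: N = m g cos θ + P sin θ.
Along the incline: P cos θ = m g sin θ + μ_s N = m g sin θ + μ_s (m g cos θ + P sin θ).
Solving, P (cos θ − μ_s sin θ) = m g (sin θ + μ_s cos θ), so P = 65×9.8×(sin 27° + 0.47 cos 27°)/(cos 27° − 0.47 sin 27°) = 637×0.8728/0.6776 = 820 N.

P ≈ 820 N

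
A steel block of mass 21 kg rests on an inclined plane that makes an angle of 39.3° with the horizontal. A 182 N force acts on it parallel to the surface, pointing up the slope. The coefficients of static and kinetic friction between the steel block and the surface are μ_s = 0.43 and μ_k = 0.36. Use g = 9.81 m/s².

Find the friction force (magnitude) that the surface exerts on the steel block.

The normal reaction is N = m g cos θ = 159.4 N.
For equilibrium along the incline the friction force must supply f = m g sin θ − P = 130.5 − 182 = -51.52 N (positive meaning up-slope).
The static-friction ceiling is μ_s N = 0.43 × 159.4 = 68.55 N.
Since |-51.52| ≤ 68.55 N, no slip — friction simply equals what equilibrium demands.

f ≈ 51.5 N (down the incline)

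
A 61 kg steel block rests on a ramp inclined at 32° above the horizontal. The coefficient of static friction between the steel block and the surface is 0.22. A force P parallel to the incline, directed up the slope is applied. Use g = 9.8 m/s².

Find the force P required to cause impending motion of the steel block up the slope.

At impending motion up the slope, friction acts down-slope at its limit: f = μ_s N.
P is parallel to the surface, so N = m g cos θ = 507 N.
Along the incline: P = m g sin θ + μ_s N = 317 + 0.22×507 = 428 N.

P ≈ 428 N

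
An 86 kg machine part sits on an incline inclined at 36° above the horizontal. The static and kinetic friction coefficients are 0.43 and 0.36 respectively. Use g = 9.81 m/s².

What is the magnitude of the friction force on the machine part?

The normal reaction is N = m g cos θ = 682.5 N.
Along the slope the weight component is m g sin θ = 495.9 N; friction must supply exactly this, acting up-slope.
Static friction can supply at most μ_s N = 293.5 N.
|495.9| exceeds 293.5 N, so the machine part slips down-slope; friction is kinetic, f = μ_k N = 0.36×682.5 = 246 N.

f ≈ 246 N (up the incline)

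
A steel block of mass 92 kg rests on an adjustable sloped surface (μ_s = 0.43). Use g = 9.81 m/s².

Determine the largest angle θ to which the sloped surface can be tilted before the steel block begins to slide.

θ_max ≈ 23.3°

At the slip threshold, m g sin θ = μ_s · m g cos θ, so tan θ = μ_s.
θ_max = arctan(0.43) = 23.3°.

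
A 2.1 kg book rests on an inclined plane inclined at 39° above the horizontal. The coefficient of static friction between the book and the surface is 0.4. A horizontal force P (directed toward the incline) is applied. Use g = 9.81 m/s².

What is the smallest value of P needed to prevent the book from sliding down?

The book tends to slide down (tan θ > μ_s), so at the point of impending slip friction acts up-slope at its limit: f = μ_s N.
Perpendicular to the incline: N = m g cos θ + P sin θ.
Along the incline: P cos θ + μ_s N = m g sin θ, i.e. P cos θ + μ_s (m g cos θ + P sin θ) = m g sin θ.
Solving, P (cos θ + μ_s sin θ) = m g (sin θ − μ_s cos θ), so P = 20.6×0.3185/1.029 = 6.38 N.

P_min ≈ 6.38 N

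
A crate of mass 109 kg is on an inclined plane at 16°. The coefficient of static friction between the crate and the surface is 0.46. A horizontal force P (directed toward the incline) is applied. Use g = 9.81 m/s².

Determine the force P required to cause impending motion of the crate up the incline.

P ≈ 920 N

At impending motion up the slope, friction acts down-slope at its limit: f = μ_s N.
Perpendicular to the incline: N = m g cos θ + P sin θ.
Along the incline: P cos θ = m g sin θ + μ_s N = m g sin θ + μ_s (m g cos θ + P sin θ).
Solving, P (cos θ − μ_s sin θ) = m g (sin θ + μ_s cos θ), so P = 109×9.81×(sin 16° + 0.46 cos 16°)/(cos 16° − 0.46 sin 16°) = 1070×0.7178/0.8345 = 920 N.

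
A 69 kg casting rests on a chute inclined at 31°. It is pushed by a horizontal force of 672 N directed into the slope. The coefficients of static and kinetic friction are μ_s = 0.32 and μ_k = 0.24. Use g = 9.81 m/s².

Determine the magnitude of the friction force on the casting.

f ≈ 227 N (down the incline)

Resolve perpendicular to the incline: N = m g cos θ + P sin θ = 69×9.81×cos 31° + 672×sin 31° = 926.3 N.
Parallel to the incline: P cos θ − m g sin θ = 576 − 348.6 = 227.4 N; the friction needed to balance this is 227.4 N acting down the slope.
Maximum static friction: μ_s N = 0.32 × 926.3 = 296.4 N.
|f_req| = 227.4 ≤ 296.4 N → the casting is in equilibrium; friction equals the required value.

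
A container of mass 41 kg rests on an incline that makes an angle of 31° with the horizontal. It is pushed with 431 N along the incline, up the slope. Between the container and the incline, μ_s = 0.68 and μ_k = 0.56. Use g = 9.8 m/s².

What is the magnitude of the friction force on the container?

f ≈ 224 N (down the incline)

Perpendicular to the surface, N = m g cos θ = 41·9.8·cos 31° = 344.4 N.
Parallel to the incline, ΣF = 0 gives f = m g sin θ − P = 206.9 − 431 = -224.1 N (up-slope positive).
The static-friction ceiling is μ_s N = 0.68 × 344.4 = 234.2 N.
Since |-224.1| ≤ 234.2 N, no slip — friction simply equals what equilibrium demands.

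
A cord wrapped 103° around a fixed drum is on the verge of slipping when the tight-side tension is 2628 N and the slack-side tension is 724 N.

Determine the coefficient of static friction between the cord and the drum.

μ ≈ 0.717

T₂/T₁ = e^{μβ} → μ = ln(T₂/T₁)/β.
β = 103° = 1.798 rad.
μ = ln(2628/724)/1.798 = ln(3.63)/1.798 = 0.717.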